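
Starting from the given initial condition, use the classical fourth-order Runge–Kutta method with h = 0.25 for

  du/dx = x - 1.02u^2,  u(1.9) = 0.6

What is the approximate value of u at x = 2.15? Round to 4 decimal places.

0.9482

RK4: k1 = f(x_n, u_n); k2 = f(x_n + h/2, u_n + (h/2)·k1); k3 = f(x_n + h/2, u_n + (h/2)·k2); k4 = f(x_n + h, u_n + h·k3); u_{n+1} = u_n + (h/6)·(k1 + 2k2 + 2k3 + k4).
x=1.900000, u=0.600000:
  k1 = f(1.900000, 0.600000) = 1.532800
  k2 = f(2.025000, 0.791600) = 1.385837
  k3 = f(2.025000, 0.773230) = 1.415158
  k4 = f(2.150000, 0.953790) = 1.222091
  u ← 0.600000 + (0.25/6)·(k1 + 2k2 + 2k3 + k4) = 0.948203
u(2.15) ≈ 0.9482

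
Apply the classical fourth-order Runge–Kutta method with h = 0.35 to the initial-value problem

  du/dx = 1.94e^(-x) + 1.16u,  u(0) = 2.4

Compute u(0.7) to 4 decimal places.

6.9820

RK4: k1 = f(x_n, u_n); k2 = f(x_n + h/2, u_n + (h/2)·k1); k3 = f(x_n + h/2, u_n + (h/2)·k2); k4 = f(x_n + h, u_n + h·k3); u_{n+1} = u_n + (h/6)·(k1 + 2k2 + 2k3 + k4).
x=0.000000, u=2.400000:
  k1 = f(0.000000, 2.400000) = 4.724000
  k2 = f(0.175000, 3.226700) = 5.371519
  k3 = f(0.175000, 3.340016) = 5.502965
  k4 = f(0.350000, 4.326038) = 6.385299
  u ← 2.400000 + (0.35/6)·(k1 + 2k2 + 2k3 + k4) = 4.316732
x=0.350000, u=4.316732:
  k1 = f(0.350000, 4.316732) = 6.374504
  k2 = f(0.525000, 5.432270) = 7.449051
  k3 = f(0.525000, 5.620316) = 7.667184
  k4 = f(0.700000, 7.000247) = 9.083662
  u ← 4.316732 + (0.35/6)·(k1 + 2k2 + 2k3 + k4) = 6.982019
u(0.7) ≈ 6.9820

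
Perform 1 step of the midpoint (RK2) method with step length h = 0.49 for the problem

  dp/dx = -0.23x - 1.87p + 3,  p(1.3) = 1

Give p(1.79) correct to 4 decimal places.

Midpoint: k1 = f(x_n, p_n); k2 = f(x_n + h/2, p_n + (h/2)·k1); p_{n+1} = p_n + h·k2.
x=1.300000, p=1.000000:
  k1 = f(1.300000, 1.000000) = 0.831000
  k2 = f(1.545000, 1.203595) = 0.393927
  p ← 1.000000 + 0.49·0.393927 = 1.193024
p(1.79) ≈ 1.1930

1.1930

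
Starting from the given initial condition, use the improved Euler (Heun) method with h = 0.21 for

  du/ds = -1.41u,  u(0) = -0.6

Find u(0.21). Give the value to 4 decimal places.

-0.4486

Heun: k1 = f(s_n, u_n); k2 = f(s_n + h, u_n + h·k1); u_{n+1} = u_n + (h/2)·(k1 + k2).
s=0.000000, u=-0.600000:
  k1 = f(0.000000, -0.600000) = 0.846000
  k2 = f(0.210000, -0.422340) = 0.595499
  u ← -0.600000 + (0.21/2)·(0.846000 + 0.595499) = -0.448643
u(0.21) ≈ -0.4486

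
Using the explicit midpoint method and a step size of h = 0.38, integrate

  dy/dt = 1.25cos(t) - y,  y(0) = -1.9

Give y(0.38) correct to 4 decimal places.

Midpoint: k1 = f(t_n, y_n); k2 = f(t_n + h/2, y_n + (h/2)·k1); y_{n+1} = y_n + h·k2.
t=0.000000, y=-1.900000:
  k1 = f(0.000000, -1.900000) = 3.150000
  k2 = f(0.190000, -1.301500) = 2.529005
  y ← -1.900000 + 0.38·2.529005 = -0.938978
y(0.38) ≈ -0.9390

-0.9390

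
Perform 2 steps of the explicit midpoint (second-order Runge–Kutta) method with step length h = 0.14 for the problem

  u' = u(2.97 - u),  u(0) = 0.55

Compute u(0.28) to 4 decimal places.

Midpoint: k1 = f(t_n, u_n); k2 = f(t_n + h/2, u_n + (h/2)·k1); u_{n+1} = u_n + h·k2.
t=0.000000, u=0.550000:
  k1 = f(0.000000, 0.550000) = 1.331000
  k2 = f(0.070000, 0.643170) = 1.496547
  u ← 0.550000 + 0.14·1.496547 = 0.759517
t=0.140000, u=0.759517:
  k1 = f(0.140000, 0.759517) = 1.678899
  k2 = f(0.210000, 0.877040) = 1.835609
  u ← 0.759517 + 0.14·1.835609 = 1.016502
u(0.28) ≈ 1.0165

1.0165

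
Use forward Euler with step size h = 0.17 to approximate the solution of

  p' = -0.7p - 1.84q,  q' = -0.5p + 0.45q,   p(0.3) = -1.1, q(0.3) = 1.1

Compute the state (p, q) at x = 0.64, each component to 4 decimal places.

Euler on (p,q): p_{n+1} = p_n + h·p', q_{n+1} = q_n + h·q'.
0.300000: (-1.100000, 1.100000); f=(-1.254000, 1.045000) → (-1.313180, 1.277650)
0.470000: (-1.313180, 1.277650); f=(-1.431650, 1.231533) → (-1.556561, 1.487011)
(p(0.64), q(0.64)) ≈ (-1.5566, 1.4870)

-1.5566, 1.4870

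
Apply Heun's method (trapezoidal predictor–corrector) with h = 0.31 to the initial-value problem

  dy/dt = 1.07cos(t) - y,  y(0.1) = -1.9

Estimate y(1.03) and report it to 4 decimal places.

Heun: k1 = f(t_n, y_n); k2 = f(t_n + h, y_n + h·k1); y_{n+1} = y_n + (h/2)·(k1 + k2).
t=0.100000, y=-1.900000:
  k1 = f(0.100000, -1.900000) = 2.964654
  k2 = f(0.410000, -0.980957) = 1.962276
  y ← -1.900000 + (0.31/2)·(2.964654 + 1.962276) = -1.136326
t=0.410000, y=-1.136326:
  k1 = f(0.410000, -1.136326) = 2.117645
  k2 = f(0.720000, -0.479856) = 1.284288
  y ← -1.136326 + (0.31/2)·(2.117645 + 1.284288) = -0.609026
t=0.720000, y=-0.609026:
  k1 = f(0.720000, -0.609026) = 1.413458
  k2 = f(1.030000, -0.170854) = 0.721710
  y ← -0.609026 + (0.31/2)·(1.413458 + 0.721710) = -0.278075
y(1.03) ≈ -0.2781

-0.2781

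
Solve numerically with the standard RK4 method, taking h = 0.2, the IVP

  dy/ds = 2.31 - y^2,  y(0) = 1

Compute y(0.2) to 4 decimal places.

RK4: k1 = f(s_n, y_n); k2 = f(s_n + h/2, y_n + (h/2)·k1); k3 = f(s_n + h/2, y_n + (h/2)·k2); k4 = f(s_n + h, y_n + h·k3); y_{n+1} = y_n + (h/6)·(k1 + 2k2 + 2k3 + k4).
s=0.000000, y=1.000000:
  k1 = f(0.000000, 1.000000) = 1.310000
  k2 = f(0.100000, 1.131000) = 1.030839
  k3 = f(0.100000, 1.103084) = 1.093206
  k4 = f(0.200000, 1.218641) = 0.824914
  y ← 1.000000 + (0.2/6)·(k1 + 2k2 + 2k3 + k4) = 1.212767
y(0.2) ≈ 1.2128

1.2128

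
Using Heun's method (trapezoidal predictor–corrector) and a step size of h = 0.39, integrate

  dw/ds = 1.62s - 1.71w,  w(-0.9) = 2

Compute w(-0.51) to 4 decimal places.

0.8551

Heun: k1 = f(s_n, w_n); k2 = f(s_n + h, w_n + h·k1); w_{n+1} = w_n + (h/2)·(k1 + k2).
s=-0.900000, w=2.000000:
  k1 = f(-0.900000, 2.000000) = -4.878000
  k2 = f(-0.510000, 0.097580) = -0.993062
  w ← 2.000000 + (0.39/2)·(-4.878000 + (-0.993062)) = 0.855143
w(-0.51) ≈ 0.8551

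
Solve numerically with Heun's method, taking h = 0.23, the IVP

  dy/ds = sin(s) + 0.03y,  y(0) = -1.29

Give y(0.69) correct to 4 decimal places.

Heun: k1 = f(s_n, y_n); k2 = f(s_n + h, y_n + h·k1); y_{n+1} = y_n + (h/2)·(k1 + k2).
s=0.000000, y=-1.290000:
  k1 = f(0.000000, -1.290000) = -0.038700
  k2 = f(0.230000, -1.298901) = 0.189010
  y ← -1.290000 + (0.23/2)·(-0.038700 + 0.189010) = -1.272714
s=0.230000, y=-1.272714:
  k1 = f(0.230000, -1.272714) = 0.189796
  k2 = f(0.460000, -1.229061) = 0.407076
  y ← -1.272714 + (0.23/2)·(0.189796 + 0.407076) = -1.204074
s=0.460000, y=-1.204074:
  k1 = f(0.460000, -1.204074) = 0.407826
  k2 = f(0.690000, -1.110274) = 0.603229
  y ← -1.204074 + (0.23/2)·(0.407826 + 0.603229) = -1.087803
y(0.69) ≈ -1.0878

-1.0878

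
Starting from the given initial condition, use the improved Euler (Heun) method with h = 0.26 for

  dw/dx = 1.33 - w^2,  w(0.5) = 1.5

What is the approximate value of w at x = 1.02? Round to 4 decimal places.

1.2629

Heun: k1 = f(x_n, w_n); k2 = f(x_n + h, w_n + h·k1); w_{n+1} = w_n + (h/2)·(k1 + k2).
x=0.500000, w=1.500000:
  k1 = f(0.500000, 1.500000) = -0.920000
  k2 = f(0.760000, 1.260800) = -0.259617
  w ← 1.500000 + (0.26/2)·(-0.920000 + (-0.259617)) = 1.346650
x=0.760000, w=1.346650:
  k1 = f(0.760000, 1.346650) = -0.483466
  k2 = f(1.020000, 1.220949) = -0.160716
  w ← 1.346650 + (0.26/2)·(-0.483466 + (-0.160716)) = 1.262906
w(1.02) ≈ 1.2629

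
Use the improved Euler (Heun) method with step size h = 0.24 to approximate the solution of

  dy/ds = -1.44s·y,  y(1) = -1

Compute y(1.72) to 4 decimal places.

-0.2632

Heun: k1 = f(s_n, y_n); k2 = f(s_n + h, y_n + h·k1); y_{n+1} = y_n + (h/2)·(k1 + k2).
s=1.000000, y=-1.000000:
  k1 = f(1.000000, -1.000000) = 1.440000
  k2 = f(1.240000, -0.654400) = 1.168497
  y ← -1.000000 + (0.24/2)·(1.440000 + 1.168497) = -0.686980
s=1.240000, y=-0.686980:
  k1 = f(1.240000, -0.686980) = 1.226672
  k2 = f(1.480000, -0.392579) = 0.836665
  y ← -0.686980 + (0.24/2)·(1.226672 + 0.836665) = -0.439380
s=1.480000, y=-0.439380:
  k1 = f(1.480000, -0.439380) = 0.936407
  k2 = f(1.720000, -0.214642) = 0.531626
  y ← -0.439380 + (0.24/2)·(0.936407 + 0.531626) = -0.263216
y(1.72) ≈ -0.2632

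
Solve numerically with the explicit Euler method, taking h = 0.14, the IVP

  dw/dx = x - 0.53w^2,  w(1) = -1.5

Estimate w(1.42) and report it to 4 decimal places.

Euler: w_{n+1} = w_n + h·f(x_n, w_n).
x=1.000000, w=-1.500000: f=-0.192500 → w ← -1.500000 + 0.14·(-0.192500) = -1.526950
x=1.140000, w=-1.526950: f=-0.095735 → w ← -1.526950 + 0.14·(-0.095735) = -1.540353
x=1.280000, w=-1.540353: f=0.022476 → w ← -1.540353 + 0.14·0.022476 = -1.537206
w(1.42) ≈ -1.5372

-1.5372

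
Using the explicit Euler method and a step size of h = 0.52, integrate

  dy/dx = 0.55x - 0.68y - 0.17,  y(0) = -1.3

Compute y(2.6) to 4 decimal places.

Euler: y_{n+1} = y_n + h·f(x_n, y_n).
x=0.000000, y=-1.300000: f=0.714000 → y ← -1.300000 + 0.52·0.714000 = -0.928720
x=0.520000, y=-0.928720: f=0.747530 → y ← -0.928720 + 0.52·0.747530 = -0.540005
x=1.040000, y=-0.540005: f=0.769203 → y ← -0.540005 + 0.52·0.769203 = -0.140019
x=1.560000, y=-0.140019: f=0.783213 → y ← -0.140019 + 0.52·0.783213 = 0.267252
x=2.080000, y=0.267252: f=0.792269 → y ← 0.267252 + 0.52·0.792269 = 0.679232
y(2.6) ≈ 0.6792

0.6792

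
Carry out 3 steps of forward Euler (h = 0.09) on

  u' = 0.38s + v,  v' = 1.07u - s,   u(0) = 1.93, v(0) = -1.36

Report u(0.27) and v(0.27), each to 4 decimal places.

1.6204, -0.8602

Euler on (u,v): u_{n+1} = u_n + h·u', v_{n+1} = v_n + h·v'.
0.000000: (1.930000, -1.360000); f=(-1.360000, 2.065100) → (1.807600, -1.174141)
0.090000: (1.807600, -1.174141); f=(-1.139941, 1.844132) → (1.705005, -1.008169)
0.180000: (1.705005, -1.008169); f=(-0.939769, 1.644356) → (1.620426, -0.860177)
(u(0.27), v(0.27)) ≈ (1.6204, -0.8602)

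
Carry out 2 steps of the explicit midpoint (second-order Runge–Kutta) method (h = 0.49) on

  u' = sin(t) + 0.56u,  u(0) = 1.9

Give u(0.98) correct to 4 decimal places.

Midpoint: k1 = f(t_n, u_n); k2 = f(t_n + h/2, u_n + (h/2)·k1); u_{n+1} = u_n + h·k2.
t=0.000000, u=1.900000:
  k1 = f(0.000000, 1.900000) = 1.064000
  k2 = f(0.245000, 2.160680) = 1.452537
  u ← 1.900000 + 0.49·1.452537 = 2.611743
t=0.490000, u=2.611743:
  k1 = f(0.490000, 2.611743) = 1.933202
  k2 = f(0.735000, 3.085378) = 2.398399
  u ← 2.611743 + 0.49·2.398399 = 3.786959
u(0.98) ≈ 3.7870

3.7870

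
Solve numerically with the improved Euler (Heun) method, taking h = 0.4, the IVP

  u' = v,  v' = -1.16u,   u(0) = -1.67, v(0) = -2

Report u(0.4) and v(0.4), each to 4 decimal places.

-2.3150, -1.0395

Heun on (u,v): k1 = f(t_n, state_n); k2 = f(t_n + h, state_n + h·k1); state_{n+1} = state_n + (h/2)·(k1 + k2).
0.000000: (-1.670000, -2.000000)
  k1 = (-2.000000, 1.937200)
  predictor → (-2.470000, -1.225120)
  k2 = (-1.225120, 2.865200)
  → (-2.315024, -1.039520)
(u(0.4), v(0.4)) ≈ (-2.3150, -1.0395)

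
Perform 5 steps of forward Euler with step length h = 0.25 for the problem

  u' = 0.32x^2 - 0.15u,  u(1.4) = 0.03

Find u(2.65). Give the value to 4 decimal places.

1.4378

Euler: u_{n+1} = u_n + h·f(x_n, u_n).
x=1.400000, u=0.030000: f=0.622700 → u ← 0.030000 + 0.25·0.622700 = 0.185675
x=1.650000, u=0.185675: f=0.843349 → u ← 0.185675 + 0.25·0.843349 = 0.396512
x=1.900000, u=0.396512: f=1.095723 → u ← 0.396512 + 0.25·1.095723 = 0.670443
x=2.150000, u=0.670443: f=1.378634 → u ← 0.670443 + 0.25·1.378634 = 1.015101
x=2.400000, u=1.015101: f=1.690935 → u ← 1.015101 + 0.25·1.690935 = 1.437835
u(2.65) ≈ 1.4378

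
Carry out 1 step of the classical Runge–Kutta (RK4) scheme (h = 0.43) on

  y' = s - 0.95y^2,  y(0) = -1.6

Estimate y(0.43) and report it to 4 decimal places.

RK4: k1 = f(s_n, y_n); k2 = f(s_n + h/2, y_n + (h/2)·k1); k3 = f(s_n + h/2, y_n + (h/2)·k2); k4 = f(s_n + h, y_n + h·k3); y_{n+1} = y_n + (h/6)·(k1 + 2k2 + 2k3 + k4).
s=0.000000, y=-1.600000:
  k1 = f(0.000000, -1.600000) = -2.432000
  k2 = f(0.215000, -2.122880) = -4.066289
  k3 = f(0.215000, -2.474252) = -5.600827
  k4 = f(0.430000, -4.008356) = -14.833569
  y ← -1.600000 + (0.43/6)·(k1 + 2k2 + 2k3 + k4) = -4.222986
y(0.43) ≈ -4.2230

-4.2230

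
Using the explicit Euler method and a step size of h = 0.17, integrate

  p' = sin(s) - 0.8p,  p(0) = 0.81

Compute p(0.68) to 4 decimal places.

0.6048

Euler: p_{n+1} = p_n + h·f(s_n, p_n).
s=0.000000, p=0.810000: f=-0.648000 → p ← 0.810000 + 0.17·(-0.648000) = 0.699840
s=0.170000, p=0.699840: f=-0.390690 → p ← 0.699840 + 0.17·(-0.390690) = 0.633423
s=0.340000, p=0.633423: f=-0.173251 → p ← 0.633423 + 0.17·(-0.173251) = 0.603970
s=0.510000, p=0.603970: f=0.005001 → p ← 0.603970 + 0.17·0.005001 = 0.604820
p(0.68) ≈ 0.6048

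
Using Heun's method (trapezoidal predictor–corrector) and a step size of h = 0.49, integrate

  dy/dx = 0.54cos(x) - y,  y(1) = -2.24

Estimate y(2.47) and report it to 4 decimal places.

-0.7017

Heun: k1 = f(x_n, y_n); k2 = f(x_n + h, y_n + h·k1); y_{n+1} = y_n + (h/2)·(k1 + k2).
x=1.000000, y=-2.240000:
  k1 = f(1.000000, -2.240000) = 2.531763
  k2 = f(1.490000, -0.999436) = 1.043019
  y ← -2.240000 + (0.49/2)·(2.531763 + 1.043019) = -1.364178
x=1.490000, y=-1.364178:
  k1 = f(1.490000, -1.364178) = 1.407761
  k2 = f(1.980000, -0.674376) = 0.459521
  y ← -1.364178 + (0.49/2)·(1.407761 + 0.459521) = -0.906694
x=1.980000, y=-0.906694:
  k1 = f(1.980000, -0.906694) = 0.691840
  k2 = f(2.470000, -0.567693) = 0.144964
  y ← -0.906694 + (0.49/2)·(0.691840 + 0.144964) = -0.701677
y(2.47) ≈ -0.7017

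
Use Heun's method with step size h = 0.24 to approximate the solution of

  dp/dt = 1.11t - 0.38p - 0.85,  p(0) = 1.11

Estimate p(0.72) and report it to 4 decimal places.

0.5755

Heun: k1 = f(t_n, p_n); k2 = f(t_n + h, p_n + h·k1); p_{n+1} = p_n + (h/2)·(k1 + k2).
t=0.000000, p=1.110000:
  k1 = f(0.000000, 1.110000) = -1.271800
  k2 = f(0.240000, 0.804768) = -0.889412
  p ← 1.110000 + (0.24/2)·(-1.271800 + (-0.889412)) = 0.850655
t=0.240000, p=0.850655:
  k1 = f(0.240000, 0.850655) = -0.906849
  k2 = f(0.480000, 0.633011) = -0.557744
  p ← 0.850655 + (0.24/2)·(-0.906849 + (-0.557744)) = 0.674903
t=0.480000, p=0.674903:
  k1 = f(0.480000, 0.674903) = -0.573663
  k2 = f(0.720000, 0.537224) = -0.254945
  p ← 0.674903 + (0.24/2)·(-0.573663 + (-0.254945)) = 0.575470
p(0.72) ≈ 0.5755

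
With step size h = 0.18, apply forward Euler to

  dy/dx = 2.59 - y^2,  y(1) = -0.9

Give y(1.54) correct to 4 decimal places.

0.2869

Euler: y_{n+1} = y_n + h·f(x_n, y_n).
x=1.000000, y=-0.900000: f=1.780000 → y ← -0.900000 + 0.18·1.780000 = -0.579600
x=1.180000, y=-0.579600: f=2.254064 → y ← -0.579600 + 0.18·2.254064 = -0.173869
x=1.360000, y=-0.173869: f=2.559770 → y ← -0.173869 + 0.18·2.559770 = 0.286890
y(1.54) ≈ 0.2869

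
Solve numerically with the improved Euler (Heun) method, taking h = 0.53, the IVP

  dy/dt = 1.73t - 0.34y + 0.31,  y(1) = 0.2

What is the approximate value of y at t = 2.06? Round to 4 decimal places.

2.8343

Heun: k1 = f(t_n, y_n); k2 = f(t_n + h, y_n + h·k1); y_{n+1} = y_n + (h/2)·(k1 + k2).
t=1.000000, y=0.200000:
  k1 = f(1.000000, 0.200000) = 1.972000
  k2 = f(1.530000, 1.245160) = 2.533546
  y ← 0.200000 + (0.53/2)·(1.972000 + 2.533546) = 1.393970
t=1.530000, y=1.393970:
  k1 = f(1.530000, 1.393970) = 2.482950
  k2 = f(2.060000, 2.709933) = 2.952423
  y ← 1.393970 + (0.53/2)·(2.482950 + 2.952423) = 2.834343
y(2.06) ≈ 2.8343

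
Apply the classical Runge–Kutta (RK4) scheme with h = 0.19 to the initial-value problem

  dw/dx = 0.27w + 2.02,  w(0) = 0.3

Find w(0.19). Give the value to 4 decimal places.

RK4: k1 = f(x_n, w_n); k2 = f(x_n + h/2, w_n + (h/2)·k1); k3 = f(x_n + h/2, w_n + (h/2)·k2); k4 = f(x_n + h, w_n + h·k3); w_{n+1} = w_n + (h/6)·(k1 + 2k2 + 2k3 + k4).
x=0.000000, w=0.300000:
  k1 = f(0.000000, 0.300000) = 2.101000
  k2 = f(0.095000, 0.499595) = 2.154891
  k3 = f(0.095000, 0.504715) = 2.156273
  k4 = f(0.190000, 0.709692) = 2.211617
  w ← 0.300000 + (0.19/6)·(k1 + 2k2 + 2k3 + k4) = 0.709607
w(0.19) ≈ 0.7096

0.7096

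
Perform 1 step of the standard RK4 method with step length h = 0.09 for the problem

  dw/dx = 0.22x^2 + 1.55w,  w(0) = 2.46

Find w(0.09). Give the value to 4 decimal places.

RK4: k1 = f(x_n, w_n); k2 = f(x_n + h/2, w_n + (h/2)·k1); k3 = f(x_n + h/2, w_n + (h/2)·k2); k4 = f(x_n + h, w_n + h·k3); w_{n+1} = w_n + (h/6)·(k1 + 2k2 + 2k3 + k4).
x=0.000000, w=2.460000:
  k1 = f(0.000000, 2.460000) = 3.813000
  k2 = f(0.045000, 2.631585) = 4.079402
  k3 = f(0.045000, 2.643573) = 4.097984
  k4 = f(0.090000, 2.828819) = 4.386451
  w ← 2.460000 + (0.09/6)·(k1 + 2k2 + 2k3 + k4) = 2.828313
w(0.09) ≈ 2.8283

2.8283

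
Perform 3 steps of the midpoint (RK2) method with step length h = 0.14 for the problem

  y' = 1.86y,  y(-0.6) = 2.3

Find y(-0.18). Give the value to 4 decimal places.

Midpoint: k1 = f(t_n, y_n); k2 = f(t_n + h/2, y_n + (h/2)·k1); y_{n+1} = y_n + h·k2.
t=-0.600000, y=2.300000:
  k1 = f(-0.600000, 2.300000) = 4.278000
  k2 = f(-0.530000, 2.599460) = 4.834996
  y ← 2.300000 + 0.14·4.834996 = 2.976899
t=-0.460000, y=2.976899:
  k1 = f(-0.460000, 2.976899) = 5.537033
  k2 = f(-0.390000, 3.364492) = 6.257955
  y ← 2.976899 + 0.14·6.257955 = 3.853013
t=-0.320000, y=3.853013:
  k1 = f(-0.320000, 3.853013) = 7.166604
  k2 = f(-0.250000, 4.354675) = 8.099696
  y ← 3.853013 + 0.14·8.099696 = 4.986970
y(-0.18) ≈ 4.9870

4.9870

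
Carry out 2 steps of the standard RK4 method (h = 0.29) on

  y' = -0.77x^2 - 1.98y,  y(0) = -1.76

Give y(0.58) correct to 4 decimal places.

-0.5977

RK4: k1 = f(x_n, y_n); k2 = f(x_n + h/2, y_n + (h/2)·k1); k3 = f(x_n + h/2, y_n + (h/2)·k2); k4 = f(x_n + h, y_n + h·k3); y_{n+1} = y_n + (h/6)·(k1 + 2k2 + 2k3 + k4).
x=0.000000, y=-1.760000:
  k1 = f(0.000000, -1.760000) = 3.484800
  k2 = f(0.145000, -1.254704) = 2.468125
  k3 = f(0.145000, -1.402122) = 2.760012
  k4 = f(0.290000, -0.959596) = 1.835244
  y ← -1.760000 + (0.29/6)·(k1 + 2k2 + 2k3 + k4) = -0.997478
x=0.290000, y=-0.997478:
  k1 = f(0.290000, -0.997478) = 1.910249
  k2 = f(0.435000, -0.720492) = 1.280871
  k3 = f(0.435000, -0.811752) = 1.461565
  k4 = f(0.580000, -0.573624) = 0.876748
  y ← -0.997478 + (0.29/6)·(k1 + 2k2 + 2k3 + k4) = -0.597671
y(0.58) ≈ -0.5977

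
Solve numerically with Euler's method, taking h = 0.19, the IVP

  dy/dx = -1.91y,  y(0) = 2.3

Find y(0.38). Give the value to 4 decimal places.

0.9336

Euler: y_{n+1} = y_n + h·f(x_n, y_n).
x=0.000000, y=2.300000: f=-4.393000 → y ← 2.300000 + 0.19·(-4.393000) = 1.465330
x=0.190000, y=1.465330: f=-2.798780 → y ← 1.465330 + 0.19·(-2.798780) = 0.933562
y(0.38) ≈ 0.9336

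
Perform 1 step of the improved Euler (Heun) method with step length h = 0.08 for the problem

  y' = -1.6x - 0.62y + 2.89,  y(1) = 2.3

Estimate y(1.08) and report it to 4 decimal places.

2.2843

Heun: k1 = f(x_n, y_n); k2 = f(x_n + h, y_n + h·k1); y_{n+1} = y_n + (h/2)·(k1 + k2).
x=1.000000, y=2.300000:
  k1 = f(1.000000, 2.300000) = -0.136000
  k2 = f(1.080000, 2.289120) = -0.257254
  y ← 2.300000 + (0.08/2)·(-0.136000 + (-0.257254)) = 2.284270
y(1.08) ≈ 2.2843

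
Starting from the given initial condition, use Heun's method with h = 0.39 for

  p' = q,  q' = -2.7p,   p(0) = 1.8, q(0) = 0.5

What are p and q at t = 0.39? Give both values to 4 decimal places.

Heun on (p,q): k1 = f(t_n, state_n); k2 = f(t_n + h, state_n + h·k1); state_{n+1} = state_n + (h/2)·(k1 + k2).
0.000000: (1.800000, 0.500000)
  k1 = (0.500000, -4.860000)
  predictor → (1.995000, -1.395400)
  k2 = (-1.395400, -5.386500)
  → (1.625397, -1.498068)
(p(0.39), q(0.39)) ≈ (1.6254, -1.4981)

1.6254, -1.4981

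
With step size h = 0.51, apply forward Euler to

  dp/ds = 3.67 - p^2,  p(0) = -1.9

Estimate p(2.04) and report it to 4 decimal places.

Euler: p_{n+1} = p_n + h·f(s_n, p_n).
s=0.000000, p=-1.900000: f=0.060000 → p ← -1.900000 + 0.51·0.060000 = -1.869400
s=0.510000, p=-1.869400: f=0.175344 → p ← -1.869400 + 0.51·0.175344 = -1.779975
s=1.020000, p=-1.779975: f=0.501690 → p ← -1.779975 + 0.51·0.501690 = -1.524113
s=1.530000, p=-1.524113: f=1.347080 → p ← -1.524113 + 0.51·1.347080 = -0.837102
p(2.04) ≈ -0.8371

-0.8371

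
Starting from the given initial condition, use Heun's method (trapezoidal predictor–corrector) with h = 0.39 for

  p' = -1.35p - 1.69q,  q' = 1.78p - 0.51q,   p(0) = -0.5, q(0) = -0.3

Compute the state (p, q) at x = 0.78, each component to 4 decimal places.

Heun on (p,q): k1 = f(x_n, state_n); k2 = f(x_n + h, state_n + h·k1); state_{n+1} = state_n + (h/2)·(k1 + k2).
0.000000: (-0.500000, -0.300000)
  k1 = (1.182000, -0.737000)
  predictor → (-0.039020, -0.587430)
  k2 = (1.045434, 0.230134)
  → (-0.065650, -0.398839)
0.390000: (-0.065650, -0.398839)
  k1 = (0.762666, 0.086550)
  predictor → (0.231789, -0.365084)
  k2 = (0.304077, 0.598778)
  → (0.142364, -0.265200)
(p(0.78), q(0.78)) ≈ (0.1424, -0.2652)

0.1424, -0.2652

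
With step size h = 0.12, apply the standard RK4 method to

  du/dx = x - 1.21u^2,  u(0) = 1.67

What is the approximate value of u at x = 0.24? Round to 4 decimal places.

RK4: k1 = f(x_n, u_n); k2 = f(x_n + h/2, u_n + (h/2)·k1); k3 = f(x_n + h/2, u_n + (h/2)·k2); k4 = f(x_n + h, u_n + h·k3); u_{n+1} = u_n + (h/6)·(k1 + 2k2 + 2k3 + k4).
x=0.000000, u=1.670000:
  k1 = f(0.000000, 1.670000) = -3.374569
  k2 = f(0.060000, 1.467526) = -2.545895
  k3 = f(0.060000, 1.517246) = -2.725464
  k4 = f(0.120000, 1.342944) = -2.062234
  u ← 1.670000 + (0.12/6)·(k1 + 2k2 + 2k3 + k4) = 1.350410
x=0.120000, u=1.350410:
  k1 = f(0.120000, 1.350410) = -2.086563
  k2 = f(0.180000, 1.225216) = -1.636396
  k3 = f(0.180000, 1.252226) = -1.717364
  k4 = f(0.240000, 1.144326) = -1.344473
  u ← 1.350410 + (0.12/6)·(k1 + 2k2 + 2k3 + k4) = 1.147638
u(0.24) ≈ 1.1476

1.1476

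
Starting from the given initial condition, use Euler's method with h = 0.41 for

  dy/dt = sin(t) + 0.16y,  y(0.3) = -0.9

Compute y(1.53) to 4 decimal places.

-0.2976

Euler: y_{n+1} = y_n + h·f(t_n, y_n).
t=0.300000, y=-0.900000: f=0.151520 → y ← -0.900000 + 0.41·0.151520 = -0.837877
t=0.710000, y=-0.837877: f=0.517773 → y ← -0.837877 + 0.41·0.517773 = -0.625590
t=1.120000, y=-0.625590: f=0.800006 → y ← -0.625590 + 0.41·0.800006 = -0.297587
y(1.53) ≈ -0.2976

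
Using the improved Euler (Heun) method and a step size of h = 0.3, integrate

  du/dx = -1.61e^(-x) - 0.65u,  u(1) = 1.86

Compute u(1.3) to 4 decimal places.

Heun: k1 = f(x_n, u_n); k2 = f(x_n + h, u_n + h·k1); u_{n+1} = u_n + (h/2)·(k1 + k2).
x=1.000000, u=1.860000:
  k1 = f(1.000000, 1.860000) = -1.801286
  k2 = f(1.300000, 1.319614) = -1.296525
  u ← 1.860000 + (0.3/2)·(-1.801286 + (-1.296525)) = 1.395328
u(1.3) ≈ 1.3953

1.3953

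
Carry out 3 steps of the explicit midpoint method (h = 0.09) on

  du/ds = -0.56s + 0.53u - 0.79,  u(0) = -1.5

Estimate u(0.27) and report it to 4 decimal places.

Midpoint: k1 = f(s_n, u_n); k2 = f(s_n + h/2, u_n + (h/2)·k1); u_{n+1} = u_n + h·k2.
s=0.000000, u=-1.500000:
  k1 = f(0.000000, -1.500000) = -1.585000
  k2 = f(0.045000, -1.571325) = -1.648002
  u ← -1.500000 + 0.09·(-1.648002) = -1.648320
s=0.090000, u=-1.648320:
  k1 = f(0.090000, -1.648320) = -1.714010
  k2 = f(0.135000, -1.725451) = -1.780089
  u ← -1.648320 + 0.09·(-1.780089) = -1.808528
s=0.180000, u=-1.808528:
  k1 = f(0.180000, -1.808528) = -1.849320
  k2 = f(0.225000, -1.891748) = -1.918626
  u ← -1.808528 + 0.09·(-1.918626) = -1.981205
u(0.27) ≈ -1.9812

-1.9812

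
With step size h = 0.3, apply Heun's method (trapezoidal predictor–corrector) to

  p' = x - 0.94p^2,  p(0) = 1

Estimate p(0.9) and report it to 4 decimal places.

0.8410

Heun: k1 = f(x_n, p_n); k2 = f(x_n + h, p_n + h·k1); p_{n+1} = p_n + (h/2)·(k1 + k2).
x=0.000000, p=1.000000:
  k1 = f(0.000000, 1.000000) = -0.940000
  k2 = f(0.300000, 0.718000) = -0.184593
  p ← 1.000000 + (0.3/2)·(-0.940000 + (-0.184593)) = 0.831311
x=0.300000, p=0.831311:
  k1 = f(0.300000, 0.831311) = -0.349613
  k2 = f(0.600000, 0.726427) = 0.103965
  p ← 0.831311 + (0.3/2)·(-0.349613 + 0.103965) = 0.794464
x=0.600000, p=0.794464:
  k1 = f(0.600000, 0.794464) = 0.006697
  k2 = f(0.900000, 0.796473) = 0.303693
  p ← 0.794464 + (0.3/2)·(0.006697 + 0.303693) = 0.841022
p(0.9) ≈ 0.8410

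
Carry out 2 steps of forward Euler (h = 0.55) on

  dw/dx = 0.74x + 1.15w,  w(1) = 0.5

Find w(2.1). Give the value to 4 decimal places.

2.6278

Euler: w_{n+1} = w_n + h·f(x_n, w_n).
x=1.000000, w=0.500000: f=1.315000 → w ← 0.500000 + 0.55·1.315000 = 1.223250
x=1.550000, w=1.223250: f=2.553738 → w ← 1.223250 + 0.55·2.553738 = 2.627806
w(2.1) ≈ 2.6278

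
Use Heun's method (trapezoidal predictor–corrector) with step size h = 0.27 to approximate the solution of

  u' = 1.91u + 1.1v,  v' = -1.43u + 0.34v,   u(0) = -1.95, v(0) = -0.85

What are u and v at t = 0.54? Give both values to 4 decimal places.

Heun on (u,v): k1 = f(t_n, state_n); k2 = f(t_n + h, state_n + h·k1); state_{n+1} = state_n + (h/2)·(k1 + k2).
0.000000: (-1.950000, -0.850000)
  k1 = (-4.659500, 2.499500)
  predictor → (-3.208065, -0.175135)
  k2 = (-6.320053, 4.527987)
  → (-3.432240, 0.098711)
0.270000: (-3.432240, 0.098711)
  k1 = (-6.446996, 4.941664)
  predictor → (-5.172928, 1.432960)
  k2 = (-8.304037, 7.884494)
  → (-5.423629, 1.830242)
(u(0.54), v(0.54)) ≈ (-5.4236, 1.8302)

-5.4236, 1.8302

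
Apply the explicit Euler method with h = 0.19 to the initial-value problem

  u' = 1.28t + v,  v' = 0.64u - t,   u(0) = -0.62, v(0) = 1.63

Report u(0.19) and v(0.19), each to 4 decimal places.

Euler on (u,v): u_{n+1} = u_n + h·u', v_{n+1} = v_n + h·v'.
0.000000: (-0.620000, 1.630000); f=(1.630000, -0.396800) → (-0.310300, 1.554608)
(u(0.19), v(0.19)) ≈ (-0.3103, 1.5546)

-0.3103, 1.5546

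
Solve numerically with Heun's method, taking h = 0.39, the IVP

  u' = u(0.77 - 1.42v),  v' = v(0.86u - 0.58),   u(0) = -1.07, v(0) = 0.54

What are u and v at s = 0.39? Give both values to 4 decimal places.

-1.1651, 0.3164

Heun on (u,v): k1 = f(s_n, state_n); k2 = f(s_n + h, state_n + h·k1); state_{n+1} = state_n + (h/2)·(k1 + k2).
0.000000: (-1.070000, 0.540000)
  k1 = (-0.003424, -0.810108)
  predictor → (-1.071335, 0.224058)
  k2 = (-0.484070, -0.336389)
  → (-1.165061, 0.316433)
(u(0.39), v(0.39)) ≈ (-1.1651, 0.3164)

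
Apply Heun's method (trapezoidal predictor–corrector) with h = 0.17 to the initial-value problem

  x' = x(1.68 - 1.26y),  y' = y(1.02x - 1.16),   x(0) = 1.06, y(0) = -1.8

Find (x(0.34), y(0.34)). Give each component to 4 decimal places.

3.9682, -2.4510

Heun on (x,y): k1 = f(t_n, state_n); k2 = f(t_n + h, state_n + h·k1); state_{n+1} = state_n + (h/2)·(k1 + k2).
0.000000: (1.060000, -1.800000)
  k1 = (4.184880, 0.141840)
  predictor → (1.771430, -1.775887)
  k2 = (6.939784, -1.148747)
  → (2.005596, -1.885587)
0.170000: (2.005596, -1.885587)
  k1 = (8.134378, -1.670080)
  predictor → (3.388441, -2.169501)
  k2 = (14.955123, -4.981628)
  → (3.968204, -2.450982)
(x(0.34), y(0.34)) ≈ (3.9682, -2.4510)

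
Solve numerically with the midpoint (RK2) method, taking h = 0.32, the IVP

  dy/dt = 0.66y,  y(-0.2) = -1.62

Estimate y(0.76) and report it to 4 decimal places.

Midpoint: k1 = f(t_n, y_n); k2 = f(t_n + h/2, y_n + (h/2)·k1); y_{n+1} = y_n + h·k2.
t=-0.200000, y=-1.620000:
  k1 = f(-0.200000, -1.620000) = -1.069200
  k2 = f(-0.040000, -1.791072) = -1.182108
  y ← -1.620000 + 0.32·(-1.182108) = -1.998274
t=0.120000, y=-1.998274:
  k1 = f(0.120000, -1.998274) = -1.318861
  k2 = f(0.280000, -2.209292) = -1.458133
  y ← -1.998274 + 0.32·(-1.458133) = -2.464877
t=0.440000, y=-2.464877:
  k1 = f(0.440000, -2.464877) = -1.626819
  k2 = f(0.600000, -2.725168) = -1.798611
  y ← -2.464877 + 0.32·(-1.798611) = -3.040432
y(0.76) ≈ -3.0404

-3.0404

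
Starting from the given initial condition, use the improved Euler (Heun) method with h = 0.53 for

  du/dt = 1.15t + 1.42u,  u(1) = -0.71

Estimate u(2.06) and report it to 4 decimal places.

0.5389

Heun: k1 = f(t_n, u_n); k2 = f(t_n + h, u_n + h·k1); u_{n+1} = u_n + (h/2)·(k1 + k2).
t=1.000000, u=-0.710000:
  k1 = f(1.000000, -0.710000) = 0.141800
  k2 = f(1.530000, -0.634846) = 0.858019
  u ← -0.710000 + (0.53/2)·(0.141800 + 0.858019) = -0.445048
t=1.530000, u=-0.445048:
  k1 = f(1.530000, -0.445048) = 1.127532
  k2 = f(2.060000, 0.152544) = 2.585612
  u ← -0.445048 + (0.53/2)·(1.127532 + 2.585612) = 0.538935
u(2.06) ≈ 0.5389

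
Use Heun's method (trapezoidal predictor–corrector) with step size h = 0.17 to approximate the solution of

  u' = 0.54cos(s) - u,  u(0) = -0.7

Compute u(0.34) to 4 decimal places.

Heun: k1 = f(s_n, u_n); k2 = f(s_n + h, u_n + h·k1); u_{n+1} = u_n + (h/2)·(k1 + k2).
s=0.000000, u=-0.700000:
  k1 = f(0.000000, -0.700000) = 1.240000
  k2 = f(0.170000, -0.489200) = 1.021416
  u ← -0.700000 + (0.17/2)·(1.240000 + 1.021416) = -0.507780
s=0.170000, u=-0.507780:
  k1 = f(0.170000, -0.507780) = 1.039995
  k2 = f(0.340000, -0.330980) = 0.840068
  u ← -0.507780 + (0.17/2)·(1.039995 + 0.840068) = -0.347974
u(0.34) ≈ -0.3480

-0.3480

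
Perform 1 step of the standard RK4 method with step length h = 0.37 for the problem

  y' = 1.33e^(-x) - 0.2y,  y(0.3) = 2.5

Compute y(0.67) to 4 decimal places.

RK4: k1 = f(x_n, y_n); k2 = f(x_n + h/2, y_n + (h/2)·k1); k3 = f(x_n + h/2, y_n + (h/2)·k2); k4 = f(x_n + h, y_n + h·k3); y_{n+1} = y_n + (h/6)·(k1 + 2k2 + 2k3 + k4).
x=0.300000, y=2.500000:
  k1 = f(0.300000, 2.500000) = 0.485288
  k2 = f(0.485000, 2.589778) = 0.300922
  k3 = f(0.485000, 2.555670) = 0.307743
  k4 = f(0.670000, 2.613865) = 0.157799
  y ← 2.500000 + (0.37/6)·(k1 + 2k2 + 2k3 + k4) = 2.614726
y(0.67) ≈ 2.6147

2.6147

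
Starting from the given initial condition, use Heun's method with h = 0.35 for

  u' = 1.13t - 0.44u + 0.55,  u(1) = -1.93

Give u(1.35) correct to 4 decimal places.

-1.0437

Heun: k1 = f(t_n, u_n); k2 = f(t_n + h, u_n + h·k1); u_{n+1} = u_n + (h/2)·(k1 + k2).
t=1.000000, u=-1.930000:
  k1 = f(1.000000, -1.930000) = 2.529200
  k2 = f(1.350000, -1.044780) = 2.535203
  u ← -1.930000 + (0.35/2)·(2.529200 + 2.535203) = -1.043729
u(1.35) ≈ -1.0437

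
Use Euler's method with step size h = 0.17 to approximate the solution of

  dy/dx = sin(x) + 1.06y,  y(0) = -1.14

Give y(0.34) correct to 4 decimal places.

Euler: y_{n+1} = y_n + h·f(x_n, y_n).
x=0.000000, y=-1.140000: f=-1.208400 → y ← -1.140000 + 0.17·(-1.208400) = -1.345428
x=0.170000, y=-1.345428: f=-1.256971 → y ← -1.345428 + 0.17·(-1.256971) = -1.559113
y(0.34) ≈ -1.5591

-1.5591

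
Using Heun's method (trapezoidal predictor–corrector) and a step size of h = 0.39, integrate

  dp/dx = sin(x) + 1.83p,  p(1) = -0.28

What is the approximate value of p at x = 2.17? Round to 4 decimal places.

1.2077

Heun: k1 = f(x_n, p_n); k2 = f(x_n + h, p_n + h·k1); p_{n+1} = p_n + (h/2)·(k1 + k2).
x=1.000000, p=-0.280000:
  k1 = f(1.000000, -0.280000) = 0.329071
  k2 = f(1.390000, -0.151662) = 0.706159
  p ← -0.280000 + (0.39/2)·(0.329071 + 0.706159) = -0.078130
x=1.390000, p=-0.078130:
  k1 = f(1.390000, -0.078130) = 0.840723
  k2 = f(1.780000, 0.249752) = 1.435242
  p ← -0.078130 + (0.39/2)·(0.840723 + 1.435242) = 0.365683
x=1.780000, p=0.365683:
  k1 = f(1.780000, 0.365683) = 1.647396
  k2 = f(2.170000, 1.008167) = 2.670731
  p ← 0.365683 + (0.39/2)·(1.647396 + 2.670731) = 1.207718
p(2.17) ≈ 1.2077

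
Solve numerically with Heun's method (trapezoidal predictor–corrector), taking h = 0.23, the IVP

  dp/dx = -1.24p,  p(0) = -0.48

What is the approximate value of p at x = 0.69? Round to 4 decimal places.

-0.2070

Heun: k1 = f(x_n, p_n); k2 = f(x_n + h, p_n + h·k1); p_{n+1} = p_n + (h/2)·(k1 + k2).
x=0.000000, p=-0.480000:
  k1 = f(0.000000, -0.480000) = 0.595200
  k2 = f(0.230000, -0.343104) = 0.425449
  p ← -0.480000 + (0.23/2)·(0.595200 + 0.425449) = -0.362625
x=0.230000, p=-0.362625:
  k1 = f(0.230000, -0.362625) = 0.449655
  k2 = f(0.460000, -0.259205) = 0.321414
  p ← -0.362625 + (0.23/2)·(0.449655 + 0.321414) = -0.273952
x=0.460000, p=-0.273952:
  k1 = f(0.460000, -0.273952) = 0.339701
  k2 = f(0.690000, -0.195821) = 0.242818
  p ← -0.273952 + (0.23/2)·(0.339701 + 0.242818) = -0.206963
p(0.69) ≈ -0.2070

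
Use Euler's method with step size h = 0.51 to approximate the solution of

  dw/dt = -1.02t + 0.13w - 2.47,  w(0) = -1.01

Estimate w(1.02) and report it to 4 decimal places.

Euler: w_{n+1} = w_n + h·f(t_n, w_n).
t=0.000000, w=-1.010000: f=-2.601300 → w ← -1.010000 + 0.51·(-2.601300) = -2.336663
t=0.510000, w=-2.336663: f=-3.293966 → w ← -2.336663 + 0.51·(-3.293966) = -4.016586
w(1.02) ≈ -4.0166

-4.0166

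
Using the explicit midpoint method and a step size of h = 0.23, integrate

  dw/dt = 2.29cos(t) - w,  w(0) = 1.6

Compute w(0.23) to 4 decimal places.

1.7370

Midpoint: k1 = f(t_n, w_n); k2 = f(t_n + h/2, w_n + (h/2)·k1); w_{n+1} = w_n + h·k2.
t=0.000000, w=1.600000:
  k1 = f(0.000000, 1.600000) = 0.690000
  k2 = f(0.115000, 1.679350) = 0.595524
  w ← 1.600000 + 0.23·0.595524 = 1.736971
w(0.23) ≈ 1.7370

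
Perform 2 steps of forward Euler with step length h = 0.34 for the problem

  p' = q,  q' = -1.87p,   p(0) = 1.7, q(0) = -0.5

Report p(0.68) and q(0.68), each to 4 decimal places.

Euler on (p,q): p_{n+1} = p_n + h·p', q_{n+1} = q_n + h·q'.
0.000000: (1.700000, -0.500000); f=(-0.500000, -3.179000) → (1.530000, -1.580860)
0.340000: (1.530000, -1.580860); f=(-1.580860, -2.861100) → (0.992508, -2.553634)
(p(0.68), q(0.68)) ≈ (0.9925, -2.5536)

0.9925, -2.5536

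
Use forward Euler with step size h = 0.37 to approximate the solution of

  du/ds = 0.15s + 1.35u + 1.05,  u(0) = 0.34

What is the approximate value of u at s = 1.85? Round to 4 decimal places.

Euler: u_{n+1} = u_n + h·f(s_n, u_n).
s=0.000000, u=0.340000: f=1.509000 → u ← 0.340000 + 0.37·1.509000 = 0.898330
s=0.370000, u=0.898330: f=2.318246 → u ← 0.898330 + 0.37·2.318246 = 1.756081
s=0.740000, u=1.756081: f=3.531709 → u ← 1.756081 + 0.37·3.531709 = 3.062813
s=1.110000, u=3.062813: f=5.351298 → u ← 3.062813 + 0.37·5.351298 = 5.042793
s=1.480000, u=5.042793: f=8.079771 → u ← 5.042793 + 0.37·8.079771 = 8.032309
u(1.85) ≈ 8.0323

8.0323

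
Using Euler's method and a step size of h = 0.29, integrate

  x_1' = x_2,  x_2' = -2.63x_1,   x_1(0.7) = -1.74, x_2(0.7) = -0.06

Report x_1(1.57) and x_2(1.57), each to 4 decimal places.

Euler on (x_1,x_2): x_1_{n+1} = x_1_n + h·x_1', x_2_{n+1} = x_2_n + h·x_2'.
0.700000: (-1.740000, -0.060000); f=(-0.060000, 4.576200) → (-1.757400, 1.267098)
0.990000: (-1.757400, 1.267098); f=(1.267098, 4.621962) → (-1.389942, 2.607467)
1.280000: (-1.389942, 2.607467); f=(2.607467, 3.655546) → (-0.633776, 3.667575)
(x_1(1.57), x_2(1.57)) ≈ (-0.6338, 3.6676)

-0.6338, 3.6676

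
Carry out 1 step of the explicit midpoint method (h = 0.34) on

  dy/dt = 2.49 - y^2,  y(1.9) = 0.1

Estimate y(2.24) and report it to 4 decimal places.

Midpoint: k1 = f(t_n, y_n); k2 = f(t_n + h/2, y_n + (h/2)·k1); y_{n+1} = y_n + h·k2.
t=1.900000, y=0.100000:
  k1 = f(1.900000, 0.100000) = 2.480000
  k2 = f(2.070000, 0.521600) = 2.217933
  y ← 0.100000 + 0.34·2.217933 = 0.854097
y(2.24) ≈ 0.8541

0.8541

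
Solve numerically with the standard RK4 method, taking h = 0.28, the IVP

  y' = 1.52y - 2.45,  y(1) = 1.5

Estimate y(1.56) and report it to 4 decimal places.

RK4: k1 = f(x_n, y_n); k2 = f(x_n + h/2, y_n + (h/2)·k1); k3 = f(x_n + h/2, y_n + (h/2)·k2); k4 = f(x_n + h, y_n + h·k3); y_{n+1} = y_n + (h/6)·(k1 + 2k2 + 2k3 + k4).
x=1.000000, y=1.500000:
  k1 = f(1.000000, 1.500000) = -0.170000
  k2 = f(1.140000, 1.476200) = -0.206176
  k3 = f(1.140000, 1.471135) = -0.213874
  k4 = f(1.280000, 1.440115) = -0.261025
  y ← 1.500000 + (0.28/6)·(k1 + 2k2 + 2k3 + k4) = 1.440681
x=1.280000, y=1.440681:
  k1 = f(1.280000, 1.440681) = -0.260165
  k2 = f(1.420000, 1.404258) = -0.315528
  k3 = f(1.420000, 1.396507) = -0.327310
  k4 = f(1.560000, 1.349034) = -0.399468
  y ← 1.440681 + (0.28/6)·(k1 + 2k2 + 2k3 + k4) = 1.349900
y(1.56) ≈ 1.3499

1.3499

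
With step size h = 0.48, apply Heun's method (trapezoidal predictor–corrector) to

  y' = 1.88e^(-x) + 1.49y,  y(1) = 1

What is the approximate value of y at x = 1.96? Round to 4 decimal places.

Heun: k1 = f(x_n, y_n); k2 = f(x_n + h, y_n + h·k1); y_{n+1} = y_n + (h/2)·(k1 + k2).
x=1.000000, y=1.000000:
  k1 = f(1.000000, 1.000000) = 2.181613
  k2 = f(1.480000, 2.047174) = 3.478249
  y ← 1.000000 + (0.48/2)·(2.181613 + 3.478249) = 2.358367
x=1.480000, y=2.358367:
  k1 = f(1.480000, 2.358367) = 3.941926
  k2 = f(1.960000, 4.250491) = 6.598046
  y ← 2.358367 + (0.48/2)·(3.941926 + 6.598046) = 4.887960
y(1.96) ≈ 4.8880

4.8880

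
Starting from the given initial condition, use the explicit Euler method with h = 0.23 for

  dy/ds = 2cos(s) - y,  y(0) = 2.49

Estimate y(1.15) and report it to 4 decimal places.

Euler: y_{n+1} = y_n + h·f(s_n, y_n).
s=0.000000, y=2.490000: f=-0.490000 → y ← 2.490000 + 0.23·(-0.490000) = 2.377300
s=0.230000, y=2.377300: f=-0.429967 → y ← 2.377300 + 0.23·(-0.429967) = 2.278408
s=0.460000, y=2.278408: f=-0.486303 → y ← 2.278408 + 0.23·(-0.486303) = 2.166558
s=0.690000, y=2.166558: f=-0.624066 → y ← 2.166558 + 0.23·(-0.624066) = 2.023023
s=0.920000, y=2.023023: f=-0.811382 → y ← 2.023023 + 0.23·(-0.811382) = 1.836405
y(1.15) ≈ 1.8364

1.8364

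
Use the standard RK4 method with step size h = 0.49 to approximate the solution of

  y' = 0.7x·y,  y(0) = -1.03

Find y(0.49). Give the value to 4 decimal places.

-1.1203

RK4: k1 = f(x_n, y_n); k2 = f(x_n + h/2, y_n + (h/2)·k1); k3 = f(x_n + h/2, y_n + (h/2)·k2); k4 = f(x_n + h, y_n + h·k3); y_{n+1} = y_n + (h/6)·(k1 + 2k2 + 2k3 + k4).
x=0.000000, y=-1.030000:
  k1 = f(0.000000, -1.030000) = 0.000000
  k2 = f(0.245000, -1.030000) = -0.176645
  k3 = f(0.245000, -1.073278) = -0.184067
  k4 = f(0.490000, -1.120193) = -0.384226
  y ← -1.030000 + (0.49/6)·(k1 + 2k2 + 2k3 + k4) = -1.120295
y(0.49) ≈ -1.1203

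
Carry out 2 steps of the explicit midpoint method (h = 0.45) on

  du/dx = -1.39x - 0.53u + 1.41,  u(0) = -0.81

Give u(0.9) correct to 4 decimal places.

Midpoint: k1 = f(x_n, u_n); k2 = f(x_n + h/2, u_n + (h/2)·k1); u_{n+1} = u_n + h·k2.
x=0.000000, u=-0.810000:
  k1 = f(0.000000, -0.810000) = 1.839300
  k2 = f(0.225000, -0.396158) = 1.307213
  u ← -0.810000 + 0.45·1.307213 = -0.221754
x=0.450000, u=-0.221754:
  k1 = f(0.450000, -0.221754) = 0.902030
  k2 = f(0.675000, -0.018797) = 0.481713
  u ← -0.221754 + 0.45·0.481713 = -0.004983
u(0.9) ≈ -0.0050

-0.0050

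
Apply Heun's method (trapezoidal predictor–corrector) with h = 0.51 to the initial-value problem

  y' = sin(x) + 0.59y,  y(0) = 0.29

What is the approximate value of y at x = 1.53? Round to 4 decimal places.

Heun: k1 = f(x_n, y_n); k2 = f(x_n + h, y_n + h·k1); y_{n+1} = y_n + (h/2)·(k1 + k2).
x=0.000000, y=0.290000:
  k1 = f(0.000000, 0.290000) = 0.171100
  k2 = f(0.510000, 0.377261) = 0.710761
  y ← 0.290000 + (0.51/2)·(0.171100 + 0.710761) = 0.514875
x=0.510000, y=0.514875:
  k1 = f(0.510000, 0.514875) = 0.791953
  k2 = f(1.020000, 0.918771) = 1.394183
  y ← 0.514875 + (0.51/2)·(0.791953 + 1.394183) = 1.072339
x=1.020000, y=1.072339:
  k1 = f(1.020000, 1.072339) = 1.484788
  k2 = f(1.530000, 1.829581) = 2.078621
  y ← 1.072339 + (0.51/2)·(1.484788 + 2.078621) = 1.981009
y(1.53) ≈ 1.9810

1.9810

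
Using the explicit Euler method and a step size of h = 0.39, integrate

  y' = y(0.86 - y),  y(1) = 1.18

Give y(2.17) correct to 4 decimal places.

0.9244

Euler: y_{n+1} = y_n + h·f(s_n, y_n).
s=1.000000, y=1.180000: f=-0.377600 → y ← 1.180000 + 0.39·(-0.377600) = 1.032736
s=1.390000, y=1.032736: f=-0.178391 → y ← 1.032736 + 0.39·(-0.178391) = 0.963164
s=1.780000, y=0.963164: f=-0.099363 → y ← 0.963164 + 0.39·(-0.099363) = 0.924412
y(2.17) ≈ 0.9244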